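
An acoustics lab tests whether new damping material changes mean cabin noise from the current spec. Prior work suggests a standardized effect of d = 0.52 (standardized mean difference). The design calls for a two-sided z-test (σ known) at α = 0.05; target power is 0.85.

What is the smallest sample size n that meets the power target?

n = 34

For power 0.85 need Φ(δ − z_{0.025}) = 0.85, so δ = z_{0.025} + z_{0.15} = 1.960 + 1.036 = 2.996.
(The Φ(−δ − z_{α/2}) term is vanishingly small for δ > 0 and is dropped in the standard sample-size formula.)
δ = d·√n ⇒ n = (δ/d)² = (2.996 / 0.52)² = 33.20.
Rounding up, n = 34.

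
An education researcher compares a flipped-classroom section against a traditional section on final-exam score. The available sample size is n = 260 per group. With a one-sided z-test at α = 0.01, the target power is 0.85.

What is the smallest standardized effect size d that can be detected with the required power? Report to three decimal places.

d ≈ 0.295

Need Φ(δ − 2.326) = 0.85, so δ = 2.326 + 1.036 = 3.363.
δ = d·√(n/2) ⇒ d = δ/√(n/2) = 3.363/√(260/2) = 0.2949.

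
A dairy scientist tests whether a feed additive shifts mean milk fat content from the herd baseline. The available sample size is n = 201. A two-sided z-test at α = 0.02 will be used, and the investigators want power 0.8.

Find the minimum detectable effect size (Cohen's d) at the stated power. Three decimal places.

d ≈ 0.223

Need Φ(δ − 2.326) = 0.8, so δ = 2.326 + 0.842 = 3.168.
(Lower-tail contribution to power is negligible for δ > 0.)
δ = d·√n ⇒ d = δ/√n = 3.168/√201 = 0.2235.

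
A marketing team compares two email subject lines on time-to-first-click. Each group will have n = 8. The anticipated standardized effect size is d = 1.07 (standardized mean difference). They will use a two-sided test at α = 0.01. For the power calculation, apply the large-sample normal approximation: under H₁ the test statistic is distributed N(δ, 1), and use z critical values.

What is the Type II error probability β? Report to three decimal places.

Noncentrality parameter: δ = d·√(n/2) = 1.07 × √(8/2) = 2.1400
Two-sided α = 0.01 → critical value z_{0.005} = 2.576.
Power = Φ(δ − 2.576) + Φ(−δ − 2.576) = Φ(-0.436) + Φ(-4.716) = 0.3315 + 0.0000 = 0.3315.
Type II error: β = 1 − power = 1 − 0.3315 = 0.6685.

β ≈ 0.669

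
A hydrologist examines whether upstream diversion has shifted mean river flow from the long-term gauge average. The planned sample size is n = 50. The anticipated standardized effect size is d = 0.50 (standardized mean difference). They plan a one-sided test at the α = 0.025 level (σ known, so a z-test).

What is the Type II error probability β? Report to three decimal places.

Noncentrality parameter: δ = d·√n = 0.50 × √50 = 3.5355
Critical value for a one-sided test at α = 0.025: z_α = 1.960.
Power = P(Z > 1.960 − δ) = Φ(1.576) = 0.9424.
Type II error: β = 1 − power = 1 − 0.9424 = 0.0576.

β ≈ 0.058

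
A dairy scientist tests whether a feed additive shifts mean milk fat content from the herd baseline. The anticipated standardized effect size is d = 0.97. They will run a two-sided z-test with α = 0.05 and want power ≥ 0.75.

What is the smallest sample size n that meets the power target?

n = 8

Set Φ(δ − 1.960) = 0.75; then δ − 1.960 = Φ⁻¹(0.75) = 0.674, giving δ = 2.634.
(The Φ(−δ − z_{α/2}) term is vanishingly small for δ > 0 and is dropped in the standard sample-size formula.)
δ = d·√n ⇒ n = (δ/d)² = (2.634 / 0.97)² = 7.38.
Round up to the next whole unit.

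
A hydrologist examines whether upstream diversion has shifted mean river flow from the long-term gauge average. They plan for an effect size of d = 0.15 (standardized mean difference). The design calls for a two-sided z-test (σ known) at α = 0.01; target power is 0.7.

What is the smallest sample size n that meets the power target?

n = 428

For power 0.7 need Φ(δ − z_{0.005}) = 0.7, so δ = z_{0.005} + z_{0.30} = 2.576 + 0.524 = 3.100.
(Ignoring the negligible lower-tail rejection probability gives the usual closed-form inversion.)
δ = d·√n ⇒ n = (δ/d)² = (3.100 / 0.15)² = 427.17.
Rounding up, n = 428.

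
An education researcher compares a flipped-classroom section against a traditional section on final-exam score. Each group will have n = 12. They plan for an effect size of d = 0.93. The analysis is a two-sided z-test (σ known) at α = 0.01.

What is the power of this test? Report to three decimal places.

Noncentrality parameter: δ = d·√(n/2) = 0.93 × √(12/2) = 2.2780
Two-sided α = 0.01 → critical value z_{0.005} = 2.576.
Power = Φ(δ − 2.576) + Φ(−δ − 2.576) = Φ(-0.298) + Φ(-4.854) = 0.3829 + 0.0000 = 0.3829.

Power ≈ 0.383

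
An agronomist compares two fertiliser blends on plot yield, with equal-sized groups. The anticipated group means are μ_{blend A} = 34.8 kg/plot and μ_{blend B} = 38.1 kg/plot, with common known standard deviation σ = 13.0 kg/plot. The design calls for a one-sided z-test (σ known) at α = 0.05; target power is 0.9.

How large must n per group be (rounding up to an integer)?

n = 266 per group

Standardized effect: d = |μ_{blend A} − μ_{blend B}| / σ = |34.8 − 38.1| / 13.0 = 0.2538
Set Φ(δ − 1.645) = 0.9; then δ − 1.645 = Φ⁻¹(0.9) = 1.282, giving δ = 2.926.
δ = d·√(n/2) ⇒ n = 2(δ/d)² = 2 × (2.926 / 0.2538)² = 265.80.
Round up to the next whole unit.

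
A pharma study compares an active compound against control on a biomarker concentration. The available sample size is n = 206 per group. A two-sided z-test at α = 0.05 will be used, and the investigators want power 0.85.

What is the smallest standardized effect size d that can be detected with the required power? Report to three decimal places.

d ≈ 0.295

Required noncentrality: δ = z_{0.025} + z_{0.15} = 1.960 + 1.036 = 2.996.
(The second rejection-region term Φ(−δ − z_{α/2}) is negligible and dropped.)
δ = d·√(n/2) ⇒ d = δ/√(n/2) = 2.996/√(206/2) = 0.2952.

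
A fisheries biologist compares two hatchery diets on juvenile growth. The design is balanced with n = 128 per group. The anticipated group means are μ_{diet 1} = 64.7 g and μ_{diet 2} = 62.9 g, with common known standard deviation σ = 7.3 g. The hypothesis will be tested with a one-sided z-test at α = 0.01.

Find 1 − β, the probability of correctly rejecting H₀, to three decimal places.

Standardized effect: d = |μ_{diet 1} − μ_{diet 2}| / σ = |64.7 − 62.9| / 7.3 = 0.2466
Noncentrality parameter: λ = d·√(n/2) = 0.2466 × √(128/2) = 1.9726
Critical value for a one-sided test at α = 0.01: z_α = 2.326.
Power = P(Z > 2.326 − λ) = Φ(-0.354) = 0.3618.

Power ≈ 0.362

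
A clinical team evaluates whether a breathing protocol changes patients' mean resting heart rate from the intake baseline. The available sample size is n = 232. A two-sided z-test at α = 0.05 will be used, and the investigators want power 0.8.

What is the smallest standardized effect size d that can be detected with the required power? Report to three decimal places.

Need Φ(δ − 1.960) = 0.8, so δ = 1.960 + 0.842 = 2.802.
(The second rejection-region term Φ(−δ − z_{α/2}) is negligible and dropped.)
δ = d·√n ⇒ d = δ/√n = 2.802/√232 = 0.1839.

d ≈ 0.184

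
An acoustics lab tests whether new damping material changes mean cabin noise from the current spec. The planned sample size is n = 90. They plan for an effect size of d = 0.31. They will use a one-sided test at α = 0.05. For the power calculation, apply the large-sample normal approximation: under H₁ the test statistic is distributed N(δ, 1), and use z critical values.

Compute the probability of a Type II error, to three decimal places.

β ≈ 0.097

Noncentrality parameter: δ = d·√n = 0.31 × √90 = 2.9409
One-sided α = 0.05 → critical value z_{0.05} = 1.645.
Power = Φ(δ − 1.645) = Φ(1.296) = 0.9025.
Type II error: β = 1 − power = 1 − 0.9025 = 0.0975.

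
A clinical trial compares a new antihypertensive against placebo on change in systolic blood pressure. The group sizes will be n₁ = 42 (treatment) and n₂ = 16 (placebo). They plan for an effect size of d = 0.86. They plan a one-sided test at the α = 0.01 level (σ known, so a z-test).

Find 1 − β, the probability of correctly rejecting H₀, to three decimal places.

Power ≈ 0.726

Noncentrality parameter: δ = d / √(1/n₁ + 1/n₂) = 0.86 / √(1/42 + 1/16) = 2.9273
Critical value for a one-sided test at α = 0.01: z_α = 2.326.
Power = Φ(δ − 2.326) = Φ(0.601) = 0.7261.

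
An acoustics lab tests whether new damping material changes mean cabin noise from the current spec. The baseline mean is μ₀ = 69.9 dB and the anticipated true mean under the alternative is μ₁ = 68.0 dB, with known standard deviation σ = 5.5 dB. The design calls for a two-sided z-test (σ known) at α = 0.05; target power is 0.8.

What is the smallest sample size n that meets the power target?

n = 66

Standardized effect: d = |μ₁ − μ₀| / σ = |68.0 − 69.9| / 5.5 = 0.3455
For power 0.8 need Φ(δ − z_{0.025}) = 0.8, so δ = z_{0.025} + z_{0.20} = 1.960 + 0.842 = 2.802.
(The Φ(−δ − z_{α/2}) term is vanishingly small for δ > 0 and is dropped in the standard sample-size formula.)
δ = d·√n ⇒ n = (δ/d)² = (2.802 / 0.3455)² = 65.77.
Round up to the next whole unit.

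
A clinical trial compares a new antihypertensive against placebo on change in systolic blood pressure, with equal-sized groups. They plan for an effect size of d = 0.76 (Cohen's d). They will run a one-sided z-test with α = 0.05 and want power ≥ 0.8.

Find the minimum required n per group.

Set Φ(δ − 1.645) = 0.8; then δ − 1.645 = Φ⁻¹(0.8) = 0.842, giving δ = 2.486.
δ = d·√(n/2) ⇒ n = 2(δ/d)² = 2 × (2.486 / 0.76)² = 21.41.
Round up to the next whole unit.

n = 22 per group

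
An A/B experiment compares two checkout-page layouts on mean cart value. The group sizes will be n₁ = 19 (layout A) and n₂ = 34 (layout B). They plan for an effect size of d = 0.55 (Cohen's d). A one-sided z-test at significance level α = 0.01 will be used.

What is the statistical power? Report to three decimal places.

Power ≈ 0.342

Noncentrality parameter: δ = d / √(1/n₁ + 1/n₂) = 0.55 / √(1/19 + 1/34) = 1.9202
One-sided α = 0.01 → critical value z_{0.01} = 2.326.
Power = P(Z > 2.326 − δ) = Φ(-0.406) = 0.3423.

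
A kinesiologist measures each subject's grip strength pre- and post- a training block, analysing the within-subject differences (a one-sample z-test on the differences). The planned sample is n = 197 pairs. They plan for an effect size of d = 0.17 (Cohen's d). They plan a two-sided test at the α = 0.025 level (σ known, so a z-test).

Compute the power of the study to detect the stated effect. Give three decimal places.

Noncentrality parameter: δ = d·√n = 0.17 × √197 = 2.3861
Critical value for a two-sided test at α = 0.025: z_{α/2} = 2.241.
Power = Φ(δ − 2.241) + Φ(−δ − 2.241) = Φ(0.145) + Φ(-4.627) = 0.5575 + 0.0000 = 0.5575.

Power ≈ 0.558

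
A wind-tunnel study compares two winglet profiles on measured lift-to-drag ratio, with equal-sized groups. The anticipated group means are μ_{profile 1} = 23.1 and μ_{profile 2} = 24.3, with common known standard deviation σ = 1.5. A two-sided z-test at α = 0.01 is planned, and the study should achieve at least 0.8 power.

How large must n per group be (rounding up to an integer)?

n = 37 per group

Standardized effect: d = |μ_{profile 1} − μ_{profile 2}| / σ = |23.1 − 24.3| / 1.5 = 0.8000
Set Φ(δ − 2.576) = 0.8; then δ − 2.576 = Φ⁻¹(0.8) = 0.842, giving δ = 3.417.
(Ignoring the negligible lower-tail rejection probability gives the usual closed-form inversion.)
δ = d·√(n/2) ⇒ n = 2(δ/d)² = 2 × (3.417 / 0.8000)² = 36.50.
Rounding up, n = 37 per group.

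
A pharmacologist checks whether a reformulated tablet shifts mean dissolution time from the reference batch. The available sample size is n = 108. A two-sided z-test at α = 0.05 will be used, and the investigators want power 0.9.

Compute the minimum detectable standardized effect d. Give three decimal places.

d ≈ 0.312

Need Φ(δ − 1.960) = 0.9, so δ = 1.960 + 1.282 = 3.242.
(Lower-tail contribution to power is negligible for δ > 0.)
δ = d·√n ⇒ d = δ/√n = 3.242/√108 = 0.3119.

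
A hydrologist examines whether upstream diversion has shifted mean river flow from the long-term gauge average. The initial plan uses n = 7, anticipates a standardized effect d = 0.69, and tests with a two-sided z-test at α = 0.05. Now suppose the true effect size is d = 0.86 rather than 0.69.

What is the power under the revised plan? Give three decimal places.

Power ≈ 0.624

With d = 0.86: δ = d·√n = 0.86 × √7 = 2.2753. Critical value z_{0.025} = 1.960.
Revised power = Φ(δ − 1.960) + Φ(−δ − 1.960) = Φ(0.315) + Φ(-4.235) = 0.6238 + 0.0000 = 0.6238.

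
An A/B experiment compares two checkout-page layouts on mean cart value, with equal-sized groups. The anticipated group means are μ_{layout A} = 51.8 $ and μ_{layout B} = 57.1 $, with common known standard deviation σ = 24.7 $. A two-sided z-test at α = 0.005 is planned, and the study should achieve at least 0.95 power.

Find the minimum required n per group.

n = 861 per group

Standardized effect: d = |μ_{layout A} − μ_{layout B}| / σ = |51.8 − 57.1| / 24.7 = 0.2146
For power 0.95 need Φ(δ − z_{0.0025}) = 0.95, so δ = z_{0.0025} + z_{0.05} = 2.807 + 1.645 = 4.452.
(For δ > 0 the lower-tail rejection region contributes negligibly to power, so the one-term inversion is standard.)
δ = d·√(n/2) ⇒ n = 2(δ/d)² = 2 × (4.452 / 0.2146)² = 860.92.
Round up to the next whole unit.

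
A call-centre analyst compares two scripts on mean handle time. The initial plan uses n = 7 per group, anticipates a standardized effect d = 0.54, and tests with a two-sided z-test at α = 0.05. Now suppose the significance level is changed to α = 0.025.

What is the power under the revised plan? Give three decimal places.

Power ≈ 0.110

δ = d·√(n/2) = 0.54 × √(7/2) = 1.0102 (unchanged). New critical value: z_{0.0125} = 2.241.
Revised power = Φ(δ − 2.241) + Φ(−δ − 2.241) = Φ(-1.231) + Φ(-3.252) = 0.1091 + 0.0006 = 0.1097.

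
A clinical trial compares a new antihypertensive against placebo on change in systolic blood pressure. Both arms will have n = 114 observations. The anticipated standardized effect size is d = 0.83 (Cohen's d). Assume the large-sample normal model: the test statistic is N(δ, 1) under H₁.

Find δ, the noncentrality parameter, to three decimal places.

δ = d·√(n/2) = 0.83 × √(114/2) = 6.2664

δ ≈ 6.266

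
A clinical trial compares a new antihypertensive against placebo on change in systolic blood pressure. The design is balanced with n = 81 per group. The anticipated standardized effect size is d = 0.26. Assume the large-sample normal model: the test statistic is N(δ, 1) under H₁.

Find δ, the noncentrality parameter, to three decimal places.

δ ≈ 1.655

The noncentrality parameter scales effect size by the design's sample-size factor: δ = d·√(n/2) = 0.26 × √(81/2) = 1.6546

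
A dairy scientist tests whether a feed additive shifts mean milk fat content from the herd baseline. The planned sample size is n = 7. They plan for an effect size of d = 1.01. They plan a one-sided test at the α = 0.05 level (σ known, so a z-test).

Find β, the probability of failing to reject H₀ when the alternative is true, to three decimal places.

β ≈ 0.152

Noncentrality parameter: δ = d·√n = 1.01 × √7 = 2.6722
Critical value for a one-sided test at α = 0.05: z_α = 1.645.
Power = Φ(δ − 1.645) = Φ(1.027) = 0.8479.
Type II error: β = 1 − power = 1 − 0.8479 = 0.1521.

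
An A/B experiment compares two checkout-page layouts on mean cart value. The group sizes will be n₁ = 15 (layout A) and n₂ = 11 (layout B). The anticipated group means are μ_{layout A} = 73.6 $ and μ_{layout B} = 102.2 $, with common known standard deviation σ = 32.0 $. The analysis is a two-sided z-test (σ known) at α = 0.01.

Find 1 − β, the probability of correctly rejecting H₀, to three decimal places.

Standardized effect: d = |μ_{layout A} − μ_{layout B}| / σ = |73.6 − 102.2| / 32.0 = 0.8938
Noncentrality parameter: δ = d / √(1/n₁ + 1/n₂) = 0.8938 / √(1/15 + 1/11) = 2.2515
Critical value for a two-sided test at α = 0.01: z_{α/2} = 2.576.
Power = Φ(δ − 2.576) + Φ(−δ − 2.576) = Φ(-0.324) + Φ(-4.827) = 0.3728 + 0.0000 = 0.3728.

Power ≈ 0.373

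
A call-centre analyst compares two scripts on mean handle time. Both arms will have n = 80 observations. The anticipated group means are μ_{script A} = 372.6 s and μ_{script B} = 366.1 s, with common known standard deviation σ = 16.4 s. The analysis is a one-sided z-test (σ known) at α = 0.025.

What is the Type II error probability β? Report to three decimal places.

β ≈ 0.292

Standardized effect: d = |μ_{script A} − μ_{script B}| / σ = |372.6 − 366.1| / 16.4 = 0.3963
Noncentrality parameter: δ = d·√(n/2) = 0.3963 × √(80/2) = 2.5067
Critical value for a one-sided test at α = 0.025: z_α = 1.960.
Power = Φ(δ − 1.960) = Φ(0.547) = 0.7077.
Type II error: β = 1 − power = 1 − 0.7077 = 0.2923.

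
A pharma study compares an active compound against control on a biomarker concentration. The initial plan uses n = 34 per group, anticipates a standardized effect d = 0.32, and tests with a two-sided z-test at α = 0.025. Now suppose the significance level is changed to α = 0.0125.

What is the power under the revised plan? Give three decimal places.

δ = d·√(n/2) = 0.32 × √(34/2) = 1.3194 (unchanged). New critical value: z_{0.0063} = 2.498.
Revised power = Φ(δ − 2.498) + Φ(−δ − 2.498) = Φ(-1.178) + Φ(-3.817) = 0.1193 + 0.0001 = 0.1194.

Power ≈ 0.119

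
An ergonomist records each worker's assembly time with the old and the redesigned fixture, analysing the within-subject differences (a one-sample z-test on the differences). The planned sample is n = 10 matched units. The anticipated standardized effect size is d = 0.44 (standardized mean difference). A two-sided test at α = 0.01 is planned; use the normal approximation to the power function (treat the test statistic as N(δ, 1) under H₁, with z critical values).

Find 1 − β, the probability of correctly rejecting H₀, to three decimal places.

Noncentrality parameter: δ = d·√n = 0.44 × √10 = 1.3914
Critical value for a two-sided test at α = 0.01: z_{α/2} = 2.576.
Power = Φ(δ − 2.576) + Φ(−δ − 2.576) = Φ(-1.184) + Φ(-3.967) = 0.1181 + 0.0000 = 0.1182.

Power ≈ 0.118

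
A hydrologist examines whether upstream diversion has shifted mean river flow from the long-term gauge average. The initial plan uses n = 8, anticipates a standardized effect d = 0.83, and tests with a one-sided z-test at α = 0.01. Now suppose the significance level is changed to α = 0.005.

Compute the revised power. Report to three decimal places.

Power ≈ 0.410

δ = d·√n = 0.83 × √8 = 2.3476 (unchanged). New critical value: z_{0.005} = 2.576.
Revised power = P(Z > 2.576 − δ) = Φ(-0.228) = 0.4097.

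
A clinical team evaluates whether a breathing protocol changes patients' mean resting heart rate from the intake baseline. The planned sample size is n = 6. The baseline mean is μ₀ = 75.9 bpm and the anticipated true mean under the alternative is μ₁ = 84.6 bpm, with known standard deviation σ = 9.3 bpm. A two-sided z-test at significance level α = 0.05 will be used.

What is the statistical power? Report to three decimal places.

Power ≈ 0.630

Standardized effect: d = |μ₁ − μ₀| / σ = |84.6 − 75.9| / 9.3 = 0.9355
Noncentrality parameter: δ = d·√n = 0.9355 × √6 = 2.2915
Critical value for a two-sided test at α = 0.05: z_{α/2} = 1.960.
Power = Φ(δ − 1.960) + Φ(−δ − 1.960) = Φ(0.331) + Φ(-4.251) = 0.6299 + 0.0000 = 0.6299.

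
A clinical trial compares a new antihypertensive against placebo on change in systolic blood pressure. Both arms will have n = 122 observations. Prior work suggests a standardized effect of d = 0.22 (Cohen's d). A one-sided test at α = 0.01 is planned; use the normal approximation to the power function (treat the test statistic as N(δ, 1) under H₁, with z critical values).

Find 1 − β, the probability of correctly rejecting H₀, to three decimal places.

Power ≈ 0.272

Noncentrality parameter: δ = d·√(n/2) = 0.22 × √(122/2) = 1.7183
Critical value for a one-sided test at α = 0.01: z_α = 2.326.
Power = Φ(δ − 2.326) = Φ(-0.608) = 0.2716.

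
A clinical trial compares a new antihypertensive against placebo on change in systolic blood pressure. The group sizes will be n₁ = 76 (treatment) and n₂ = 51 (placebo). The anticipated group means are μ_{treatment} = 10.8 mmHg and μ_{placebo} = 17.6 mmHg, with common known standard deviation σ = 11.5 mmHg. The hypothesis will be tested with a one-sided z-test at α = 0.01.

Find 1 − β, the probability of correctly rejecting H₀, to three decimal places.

Power ≈ 0.826

Standardized effect: d = |μ_{treatment} − μ_{placebo}| / σ = |10.8 − 17.6| / 11.5 = 0.5913
Noncentrality parameter: δ = d / √(1/n₁ + 1/n₂) = 0.5913 / √(1/76 + 1/51) = 3.2666
One-sided α = 0.01 → critical value z_{0.01} = 2.326.
Power = P(Z > 2.326 − δ) = Φ(0.940) = 0.8265.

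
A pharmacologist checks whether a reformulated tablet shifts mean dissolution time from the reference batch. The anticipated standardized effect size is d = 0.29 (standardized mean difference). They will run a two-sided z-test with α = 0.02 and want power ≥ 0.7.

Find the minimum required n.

n = 97

Set Φ(δ − 2.326) = 0.7; then δ − 2.326 = Φ⁻¹(0.7) = 0.524, giving δ = 2.851.
(The Φ(−δ − z_{α/2}) term is vanishingly small for δ > 0 and is dropped in the standard sample-size formula.)
δ = d·√n ⇒ n = (δ/d)² = (2.851 / 0.29)² = 96.63.
Rounding up, n = 97.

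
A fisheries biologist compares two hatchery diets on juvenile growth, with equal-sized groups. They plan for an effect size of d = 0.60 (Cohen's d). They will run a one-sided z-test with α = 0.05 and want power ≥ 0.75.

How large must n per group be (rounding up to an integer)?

n = 30 per group

Set Φ(δ − 1.645) = 0.75; then δ − 1.645 = Φ⁻¹(0.75) = 0.674, giving δ = 2.319.
δ = d·√(n/2) ⇒ n = 2(δ/d)² = 2 × (2.319 / 0.60)² = 29.89.
Round up to the next whole unit.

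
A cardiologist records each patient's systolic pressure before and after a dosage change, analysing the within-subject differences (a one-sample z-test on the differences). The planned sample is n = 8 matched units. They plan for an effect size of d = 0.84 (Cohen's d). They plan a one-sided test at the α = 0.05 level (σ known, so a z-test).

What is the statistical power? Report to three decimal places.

Power ≈ 0.768

Noncentrality parameter: δ = d·√n = 0.84 × √8 = 2.3759
Critical value for a one-sided test at α = 0.05: z_α = 1.645.
Power = Φ(δ − 1.645) = Φ(0.731) = 0.7676.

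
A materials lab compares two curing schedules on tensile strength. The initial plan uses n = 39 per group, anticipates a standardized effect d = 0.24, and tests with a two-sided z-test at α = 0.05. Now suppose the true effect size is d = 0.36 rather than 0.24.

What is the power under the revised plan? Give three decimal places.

With d = 0.36: δ = d·√(n/2) = 0.36 × √(39/2) = 1.5897. Critical value z_{0.025} = 1.960.
Revised power = Φ(δ − 1.960) + Φ(−δ − 1.960) = Φ(-0.370) + Φ(-3.550) = 0.3556 + 0.0002 = 0.3558.

Power ≈ 0.356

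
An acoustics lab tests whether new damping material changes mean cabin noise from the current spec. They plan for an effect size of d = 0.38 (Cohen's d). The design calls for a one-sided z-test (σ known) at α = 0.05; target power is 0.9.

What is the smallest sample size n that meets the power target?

For power 0.9 need Φ(δ − z_{0.05}) = 0.9, so δ = z_{0.05} + z_{0.10} = 1.645 + 1.282 = 2.926.
δ = d·√n ⇒ n = (δ/d)² = (2.926 / 0.38)² = 59.31.
Round up to the next whole unit.

n = 60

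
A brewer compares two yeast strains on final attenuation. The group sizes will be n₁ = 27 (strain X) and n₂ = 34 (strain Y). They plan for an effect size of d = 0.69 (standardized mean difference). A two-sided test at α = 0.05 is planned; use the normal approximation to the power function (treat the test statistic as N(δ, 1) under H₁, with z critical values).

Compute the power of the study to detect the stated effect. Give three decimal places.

Noncentrality parameter: δ = d / √(1/n₁ + 1/n₂) = 0.69 / √(1/27 + 1/34) = 2.6767
Critical value for a two-sided test at α = 0.05: z_{α/2} = 1.960.
Power = Φ(δ − 1.960) + Φ(−δ − 1.960) = Φ(0.717) + Φ(-4.637) = 0.7632 + 0.0000 = 0.7632.

Power ≈ 0.763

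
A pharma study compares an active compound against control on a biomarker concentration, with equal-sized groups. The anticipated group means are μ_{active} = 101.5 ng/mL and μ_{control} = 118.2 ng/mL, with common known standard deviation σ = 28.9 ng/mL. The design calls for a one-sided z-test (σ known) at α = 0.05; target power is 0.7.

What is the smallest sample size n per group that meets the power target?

Standardized effect: d = |μ_{active} − μ_{control}| / σ = |101.5 − 118.2| / 28.9 = 0.5779
Set Φ(δ − 1.645) = 0.7; then δ − 1.645 = Φ⁻¹(0.7) = 0.524, giving δ = 2.169.
δ = d·√(n/2) ⇒ n = 2(δ/d)² = 2 × (2.169 / 0.5779)² = 28.18.
Round up to the next whole unit.

n = 29 per group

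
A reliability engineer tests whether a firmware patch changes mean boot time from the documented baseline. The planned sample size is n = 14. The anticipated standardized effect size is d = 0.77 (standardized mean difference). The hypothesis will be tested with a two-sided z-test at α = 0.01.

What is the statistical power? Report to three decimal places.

Noncentrality parameter: λ = d·√n = 0.77 × √14 = 2.8811
Two-sided α = 0.01 → critical value z_{0.005} = 2.576.
Power = Φ(λ − 2.576) + Φ(−λ − 2.576) = Φ(0.305) + Φ(-5.457) = 0.6199 + 0.0000 = 0.6199.

Power ≈ 0.620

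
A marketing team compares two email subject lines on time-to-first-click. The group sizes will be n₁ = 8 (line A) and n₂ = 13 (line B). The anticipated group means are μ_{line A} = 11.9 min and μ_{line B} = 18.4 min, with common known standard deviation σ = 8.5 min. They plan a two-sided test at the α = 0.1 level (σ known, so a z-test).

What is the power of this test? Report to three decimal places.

Power ≈ 0.523

Standardized effect: d = |μ_{line A} − μ_{line B}| / σ = |11.9 − 18.4| / 8.5 = 0.7647
Noncentrality parameter: δ = d / √(1/n₁ + 1/n₂) = 0.7647 / √(1/8 + 1/13) = 1.7018
Two-sided α = 0.1 → critical value z_{0.05} = 1.645.
Power = Φ(δ − 1.645) + Φ(−δ − 1.645) = Φ(0.057) + Φ(-3.347) = 0.5227 + 0.0004 = 0.5231.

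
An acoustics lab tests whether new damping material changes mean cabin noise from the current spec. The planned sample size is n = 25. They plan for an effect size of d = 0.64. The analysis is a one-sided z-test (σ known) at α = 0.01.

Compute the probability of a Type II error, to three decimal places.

β ≈ 0.191

Noncentrality parameter: δ = d·√n = 0.64 × √25 = 3.2000
One-sided α = 0.01 → critical value z_{0.01} = 2.326.
Power = Φ(δ − 2.326) = Φ(0.874) = 0.8088.
Type II error: β = 1 − power = 1 − 0.8088 = 0.1912.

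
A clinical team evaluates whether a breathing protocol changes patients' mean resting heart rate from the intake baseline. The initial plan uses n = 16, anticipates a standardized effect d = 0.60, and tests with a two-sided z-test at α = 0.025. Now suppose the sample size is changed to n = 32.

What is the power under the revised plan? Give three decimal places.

Power ≈ 0.875

With n = 32: δ = d·√n = 0.60 × √32 = 3.3941. Critical value z_{0.0125} = 2.241.
Revised power = Φ(δ − 2.241) + Φ(−δ − 2.241) = Φ(1.153) + Φ(-5.636) = 0.8755 + 0.0000 = 0.8755.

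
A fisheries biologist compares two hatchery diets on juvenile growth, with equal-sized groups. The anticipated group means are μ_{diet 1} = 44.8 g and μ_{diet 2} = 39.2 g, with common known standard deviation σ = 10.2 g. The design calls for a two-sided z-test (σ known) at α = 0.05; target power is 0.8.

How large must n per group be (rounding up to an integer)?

Standardized effect: d = |μ_{diet 1} − μ_{diet 2}| / σ = |44.8 − 39.2| / 10.2 = 0.5490
For power 0.8 need Φ(δ − z_{0.025}) = 0.8, so δ = z_{0.025} + z_{0.20} = 1.960 + 0.842 = 2.802.
(The Φ(−δ − z_{α/2}) term is vanishingly small for δ > 0 and is dropped in the standard sample-size formula.)
δ = d·√(n/2) ⇒ n = 2(δ/d)² = 2 × (2.802 / 0.5490)² = 52.08.
Rounding up, n = 53 per group.

n = 53 per group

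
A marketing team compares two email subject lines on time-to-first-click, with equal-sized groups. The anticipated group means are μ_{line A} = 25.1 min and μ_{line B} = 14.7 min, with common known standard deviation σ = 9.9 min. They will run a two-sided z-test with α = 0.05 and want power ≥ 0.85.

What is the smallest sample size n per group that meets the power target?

n = 17 per group

Standardized effect: d = |μ_{line A} − μ_{line B}| / σ = |25.1 − 14.7| / 9.9 = 1.0505
For power 0.85 need Φ(δ − z_{0.025}) = 0.85, so δ = z_{0.025} + z_{0.15} = 1.960 + 1.036 = 2.996.
(The Φ(−δ − z_{α/2}) term is vanishingly small for δ > 0 and is dropped in the standard sample-size formula.)
δ = d·√(n/2) ⇒ n = 2(δ/d)² = 2 × (2.996 / 1.0505)² = 16.27.
Round up to the next whole unit.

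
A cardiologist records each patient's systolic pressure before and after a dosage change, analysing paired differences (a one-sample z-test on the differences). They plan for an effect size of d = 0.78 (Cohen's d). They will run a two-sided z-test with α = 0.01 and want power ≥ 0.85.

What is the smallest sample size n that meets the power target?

n = 22

For power 0.85 need Φ(δ − z_{0.005}) = 0.85, so δ = z_{0.005} + z_{0.15} = 2.576 + 1.036 = 3.612.
(The Φ(−δ − z_{α/2}) term is vanishingly small for δ > 0 and is dropped in the standard sample-size formula.)
δ = d·√n ⇒ n = (δ/d)² = (3.612 / 0.78)² = 21.45.
Rounding up, n = 22.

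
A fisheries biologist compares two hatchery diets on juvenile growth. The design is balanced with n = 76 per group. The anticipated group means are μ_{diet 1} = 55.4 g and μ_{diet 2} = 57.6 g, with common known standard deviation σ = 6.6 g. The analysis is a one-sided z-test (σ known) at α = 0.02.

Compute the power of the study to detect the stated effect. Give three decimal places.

Power ≈ 0.500

Standardized effect: d = |μ_{diet 1} − μ_{diet 2}| / σ = |55.4 − 57.6| / 6.6 = 0.3333
Noncentrality parameter: λ = d·√(n/2) = 0.3333 × √(76/2) = 2.0548
Critical value for a one-sided test at α = 0.02: z_α = 2.054.
Power = P(Z > 2.054 − λ) = Φ(0.001) = 0.5004.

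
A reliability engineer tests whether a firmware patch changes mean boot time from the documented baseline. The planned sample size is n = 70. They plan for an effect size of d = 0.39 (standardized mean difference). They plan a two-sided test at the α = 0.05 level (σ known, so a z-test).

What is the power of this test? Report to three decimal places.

Power ≈ 0.904

Noncentrality parameter: λ = d·√n = 0.39 × √70 = 3.2630
Critical value for a two-sided test at α = 0.05: z_{α/2} = 1.960.
Power = Φ(λ − 1.960) + Φ(−λ − 1.960) = Φ(1.303) + Φ(-5.223) = 0.9037 + 0.0000 = 0.9037.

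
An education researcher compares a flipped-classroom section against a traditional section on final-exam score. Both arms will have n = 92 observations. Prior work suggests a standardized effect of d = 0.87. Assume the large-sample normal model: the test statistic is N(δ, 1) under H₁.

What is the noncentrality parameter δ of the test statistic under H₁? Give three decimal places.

δ = d·√(n/2) = 0.87 × √(92/2) = 5.9006

δ ≈ 5.901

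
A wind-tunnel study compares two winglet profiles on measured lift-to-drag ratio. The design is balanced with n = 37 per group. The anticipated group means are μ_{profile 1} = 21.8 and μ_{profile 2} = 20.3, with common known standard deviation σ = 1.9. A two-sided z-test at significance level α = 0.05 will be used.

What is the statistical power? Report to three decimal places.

Standardized effect: d = |μ_{profile 1} − μ_{profile 2}| / σ = |21.8 − 20.3| / 1.9 = 0.7895
Noncentrality parameter: δ = d·√(n/2) = 0.7895 × √(37/2) = 3.3957
Critical value for a two-sided test at α = 0.05: z_{α/2} = 1.960.
Power = Φ(δ − 1.960) + Φ(−δ − 1.960) = Φ(1.436) + Φ(-5.356) = 0.9245 + 0.0000 = 0.9245.

Power ≈ 0.924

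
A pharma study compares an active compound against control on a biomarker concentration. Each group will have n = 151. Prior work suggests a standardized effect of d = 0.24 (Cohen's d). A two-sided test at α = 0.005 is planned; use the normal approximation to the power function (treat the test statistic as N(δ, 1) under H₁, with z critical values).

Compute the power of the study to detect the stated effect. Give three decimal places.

Power ≈ 0.235

Noncentrality parameter: δ = d·√(n/2) = 0.24 × √(151/2) = 2.0854
Critical value for a two-sided test at α = 0.005: z_{α/2} = 2.807.
Power = Φ(δ − 2.807) + Φ(−δ − 2.807) = Φ(-0.722) + Φ(-4.892) = 0.2353 + 0.0000 = 0.2353.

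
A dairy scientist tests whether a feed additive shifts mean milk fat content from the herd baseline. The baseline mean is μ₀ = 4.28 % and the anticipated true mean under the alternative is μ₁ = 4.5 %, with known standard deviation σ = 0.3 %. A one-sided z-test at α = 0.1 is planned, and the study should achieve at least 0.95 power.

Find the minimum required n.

n = 16

Standardized effect: d = |μ₁ − μ₀| / σ = |4.5 − 4.28| / 0.3 = 0.7333
Set Φ(δ − 1.282) = 0.95; then δ − 1.282 = Φ⁻¹(0.95) = 1.645, giving δ = 2.926.
δ = d·√n ⇒ n = (δ/d)² = (2.926 / 0.7333)² = 15.92.
Rounding up, n = 16.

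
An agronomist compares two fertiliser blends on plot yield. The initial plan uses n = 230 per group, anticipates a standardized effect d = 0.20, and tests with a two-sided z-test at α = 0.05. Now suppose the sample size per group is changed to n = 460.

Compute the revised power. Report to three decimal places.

Power ≈ 0.858

With n = 460 per group: δ = d·√(n/2) = 0.20 × √(460/2) = 3.0332. Critical value z_{0.025} = 1.960.
Revised power = Φ(δ − 1.960) + Φ(−δ − 1.960) = Φ(1.073) + Φ(-4.993) = 0.8584 + 0.0000 = 0.8584.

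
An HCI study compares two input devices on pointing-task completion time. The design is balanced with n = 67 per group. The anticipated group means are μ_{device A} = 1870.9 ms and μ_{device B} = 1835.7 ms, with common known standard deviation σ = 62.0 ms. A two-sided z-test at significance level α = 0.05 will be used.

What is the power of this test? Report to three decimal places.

Power ≈ 0.908

Standardized effect: d = |μ_{device A} − μ_{device B}| / σ = |1870.9 − 1835.7| / 62.0 = 0.5677
Noncentrality parameter: λ = d·√(n/2) = 0.5677 × √(67/2) = 3.2860
Two-sided α = 0.05 → critical value z_{0.025} = 1.960.
Power = Φ(λ − 1.960) + Φ(−λ − 1.960) = Φ(1.326) + Φ(-5.246) = 0.9076 + 0.0000 = 0.9076.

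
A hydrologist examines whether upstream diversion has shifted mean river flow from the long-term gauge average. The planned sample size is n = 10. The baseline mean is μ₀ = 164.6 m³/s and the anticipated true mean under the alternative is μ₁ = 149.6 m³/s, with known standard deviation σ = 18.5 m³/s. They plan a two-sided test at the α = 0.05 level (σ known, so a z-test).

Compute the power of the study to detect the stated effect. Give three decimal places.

Power ≈ 0.727

Standardized effect: d = |μ₁ − μ₀| / σ = |149.6 − 164.6| / 18.5 = 0.8108
Noncentrality parameter: δ = d·√n = 0.8108 × √10 = 2.5640
Critical value for a two-sided test at α = 0.05: z_{α/2} = 1.960.
Power = Φ(δ − 1.960) + Φ(−δ − 1.960) = Φ(0.604) + Φ(-4.524) = 0.7271 + 0.0000 = 0.7271.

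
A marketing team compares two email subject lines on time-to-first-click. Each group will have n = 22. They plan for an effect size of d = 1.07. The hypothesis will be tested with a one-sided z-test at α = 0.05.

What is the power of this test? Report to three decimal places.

Power ≈ 0.972

Noncentrality parameter: δ = d·√(n/2) = 1.07 × √(22/2) = 3.5488
Critical value for a one-sided test at α = 0.05: z_α = 1.645.
Power = Φ(δ − 1.645) = Φ(1.904) = 0.9715.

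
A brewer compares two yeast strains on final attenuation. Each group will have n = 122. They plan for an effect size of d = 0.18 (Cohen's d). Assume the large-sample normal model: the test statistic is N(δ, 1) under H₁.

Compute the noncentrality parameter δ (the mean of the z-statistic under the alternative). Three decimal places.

The noncentrality parameter scales effect size by the design's sample-size factor: δ = d·√(n/2) = 0.18 × √(122/2) = 1.4058

δ ≈ 1.406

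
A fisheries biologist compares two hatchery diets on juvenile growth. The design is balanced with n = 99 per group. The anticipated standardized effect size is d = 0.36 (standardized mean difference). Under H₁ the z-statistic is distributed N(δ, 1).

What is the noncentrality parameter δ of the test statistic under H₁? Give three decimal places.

δ ≈ 2.533

δ = d·√(n/2) = 0.36 × √(99/2) = 2.5328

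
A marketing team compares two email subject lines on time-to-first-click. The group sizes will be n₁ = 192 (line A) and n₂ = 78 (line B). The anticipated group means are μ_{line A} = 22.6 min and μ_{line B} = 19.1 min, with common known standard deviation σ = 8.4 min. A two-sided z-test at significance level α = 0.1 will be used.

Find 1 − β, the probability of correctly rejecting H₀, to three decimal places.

Power ≈ 0.928

Standardized effect: d = |μ_{line A} − μ_{line B}| / σ = |22.6 − 19.1| / 8.4 = 0.4167
Noncentrality parameter: δ = d / √(1/n₁ + 1/n₂) = 0.4167 / √(1/192 + 1/78) = 3.1032
Critical value for a two-sided test at α = 0.1: z_{α/2} = 1.645.
Power = Φ(δ − 1.645) + Φ(−δ − 1.645) = Φ(1.458) + Φ(-4.748) = 0.9276 + 0.0000 = 0.9276.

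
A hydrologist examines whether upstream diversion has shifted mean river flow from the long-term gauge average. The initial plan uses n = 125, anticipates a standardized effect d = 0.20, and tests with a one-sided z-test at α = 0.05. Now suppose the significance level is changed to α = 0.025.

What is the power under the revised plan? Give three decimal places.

Power ≈ 0.609

δ = d·√n = 0.20 × √125 = 2.2361 (unchanged). New critical value: z_{0.025} = 1.960.
Revised power = Φ(δ − 1.960) = Φ(0.276) = 0.6088.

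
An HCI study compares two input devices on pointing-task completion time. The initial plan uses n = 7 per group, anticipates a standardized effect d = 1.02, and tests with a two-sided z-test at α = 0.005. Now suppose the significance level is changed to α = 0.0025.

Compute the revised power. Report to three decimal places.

δ = d·√(n/2) = 1.02 × √(7/2) = 1.9082 (unchanged). New critical value: z_{0.0013} = 3.023.
Revised power = Φ(δ − 3.023) + Φ(−δ − 3.023) = Φ(-1.115) + Φ(-4.932) = 0.1324 + 0.0000 = 0.1324.

Power ≈ 0.132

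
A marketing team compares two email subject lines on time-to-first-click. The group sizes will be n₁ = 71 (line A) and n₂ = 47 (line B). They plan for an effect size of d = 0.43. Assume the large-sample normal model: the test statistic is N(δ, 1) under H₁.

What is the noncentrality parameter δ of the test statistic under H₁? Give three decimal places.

δ = d / √(1/n₁ + 1/n₂) = 0.43 / √(1/71 + 1/47) = 2.2867

δ ≈ 2.287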